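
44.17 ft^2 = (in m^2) 4.104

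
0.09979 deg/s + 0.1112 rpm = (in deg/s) 0.767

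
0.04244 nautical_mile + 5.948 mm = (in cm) 7860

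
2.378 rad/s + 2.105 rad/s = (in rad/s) 4.483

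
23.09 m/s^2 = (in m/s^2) 23.09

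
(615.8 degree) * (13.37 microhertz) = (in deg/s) 0.008233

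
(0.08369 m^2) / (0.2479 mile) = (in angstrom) 2.098e+06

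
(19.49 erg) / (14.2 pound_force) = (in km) 3.086e-11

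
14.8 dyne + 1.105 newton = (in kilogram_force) 0.1127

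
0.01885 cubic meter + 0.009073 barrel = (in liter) 20.29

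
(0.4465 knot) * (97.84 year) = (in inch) 2.79e+10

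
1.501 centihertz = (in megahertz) 1.501e-08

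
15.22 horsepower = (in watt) 1.135e+04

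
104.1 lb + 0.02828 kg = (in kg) 47.25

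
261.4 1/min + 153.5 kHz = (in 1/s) 1.535e+05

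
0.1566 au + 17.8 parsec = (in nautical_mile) 2.966e+14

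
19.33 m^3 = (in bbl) 121.6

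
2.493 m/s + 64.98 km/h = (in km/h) 73.95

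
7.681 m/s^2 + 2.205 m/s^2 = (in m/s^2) 9.886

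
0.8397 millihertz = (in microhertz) 839.7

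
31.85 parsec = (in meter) 9.828e+17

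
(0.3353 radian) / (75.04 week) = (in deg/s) 4.233e-07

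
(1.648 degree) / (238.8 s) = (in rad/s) 0.0001204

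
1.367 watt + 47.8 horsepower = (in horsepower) 47.8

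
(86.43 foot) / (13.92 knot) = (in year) 1.167e-07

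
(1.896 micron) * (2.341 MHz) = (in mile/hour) 9.929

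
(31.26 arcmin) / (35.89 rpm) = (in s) 0.002419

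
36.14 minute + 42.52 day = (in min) 6.126e+04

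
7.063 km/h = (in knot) 3.814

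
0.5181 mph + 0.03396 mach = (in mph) 26.38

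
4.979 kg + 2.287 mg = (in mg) 4.979e+06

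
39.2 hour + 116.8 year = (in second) 3.684e+09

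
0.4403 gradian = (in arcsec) 1427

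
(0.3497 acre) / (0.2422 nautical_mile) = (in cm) 315.5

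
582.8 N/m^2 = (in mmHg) 4.371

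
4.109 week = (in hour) 690.3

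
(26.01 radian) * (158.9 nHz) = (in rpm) 3.947e-05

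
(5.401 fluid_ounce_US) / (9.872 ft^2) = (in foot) 0.0005714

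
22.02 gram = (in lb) 0.04855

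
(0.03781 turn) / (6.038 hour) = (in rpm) 0.0001044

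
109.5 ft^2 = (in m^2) 10.17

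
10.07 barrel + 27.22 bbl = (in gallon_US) 1566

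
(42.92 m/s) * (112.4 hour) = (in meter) 1.737e+07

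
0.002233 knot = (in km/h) 0.004136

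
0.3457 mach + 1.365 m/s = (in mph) 266.4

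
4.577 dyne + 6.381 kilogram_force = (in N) 62.58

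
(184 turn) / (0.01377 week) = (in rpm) 1.326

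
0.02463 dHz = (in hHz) 2.463e-05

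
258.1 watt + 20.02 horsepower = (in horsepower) 20.37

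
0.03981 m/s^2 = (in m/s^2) 0.03981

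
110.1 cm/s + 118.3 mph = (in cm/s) 5399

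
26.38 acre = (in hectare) 10.68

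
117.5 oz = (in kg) 3.331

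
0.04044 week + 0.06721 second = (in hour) 6.794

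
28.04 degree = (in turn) 0.07789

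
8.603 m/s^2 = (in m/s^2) 8.603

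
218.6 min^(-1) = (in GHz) 3.643e-09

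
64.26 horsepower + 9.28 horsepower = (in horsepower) 73.54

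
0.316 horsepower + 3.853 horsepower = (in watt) 3109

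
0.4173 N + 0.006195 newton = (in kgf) 0.04318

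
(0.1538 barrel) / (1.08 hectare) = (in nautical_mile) 1.223e-09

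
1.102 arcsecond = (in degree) 0.0003061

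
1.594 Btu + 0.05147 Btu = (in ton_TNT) 4.149e-07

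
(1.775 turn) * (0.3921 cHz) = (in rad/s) 0.04373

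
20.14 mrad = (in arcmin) 69.24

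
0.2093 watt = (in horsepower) 0.0002807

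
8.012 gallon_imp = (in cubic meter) 0.03642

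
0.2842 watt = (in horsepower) 0.0003811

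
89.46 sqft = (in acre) 0.002054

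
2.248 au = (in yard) 3.678e+11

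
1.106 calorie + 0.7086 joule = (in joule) 5.336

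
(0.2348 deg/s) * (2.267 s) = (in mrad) 9.29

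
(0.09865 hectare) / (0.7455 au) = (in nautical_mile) 4.776e-12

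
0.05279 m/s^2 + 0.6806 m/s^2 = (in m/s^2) 0.7334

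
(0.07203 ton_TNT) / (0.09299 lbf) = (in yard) 7.968e+08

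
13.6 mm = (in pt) 38.55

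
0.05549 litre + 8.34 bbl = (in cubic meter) 1.326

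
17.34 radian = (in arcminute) 5.961e+04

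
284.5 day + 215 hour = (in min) 4.226e+05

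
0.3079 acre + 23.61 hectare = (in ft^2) 2.555e+06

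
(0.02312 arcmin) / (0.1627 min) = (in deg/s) 3.947e-05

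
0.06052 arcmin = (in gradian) 0.001121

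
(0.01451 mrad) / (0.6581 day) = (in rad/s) 2.552e-10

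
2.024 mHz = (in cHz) 0.2024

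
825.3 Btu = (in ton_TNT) 0.0002081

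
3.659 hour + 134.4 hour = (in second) 4.97e+05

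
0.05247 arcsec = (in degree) 1.458e-05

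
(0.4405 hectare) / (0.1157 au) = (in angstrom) 2545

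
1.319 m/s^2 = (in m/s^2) 1.319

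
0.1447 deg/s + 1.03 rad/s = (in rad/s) 1.033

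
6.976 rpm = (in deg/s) 41.86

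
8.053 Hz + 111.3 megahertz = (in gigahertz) 0.1113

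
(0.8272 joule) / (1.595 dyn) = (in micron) 5.186e+10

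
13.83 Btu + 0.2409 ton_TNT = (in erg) 1.008e+16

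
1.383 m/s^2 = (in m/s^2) 1.383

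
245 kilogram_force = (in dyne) 2.403e+08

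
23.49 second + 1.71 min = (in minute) 2.101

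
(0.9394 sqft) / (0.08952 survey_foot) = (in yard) 3.498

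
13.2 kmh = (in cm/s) 366.7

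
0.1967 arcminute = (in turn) 9.106e-06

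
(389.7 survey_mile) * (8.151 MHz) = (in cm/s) 5.112e+14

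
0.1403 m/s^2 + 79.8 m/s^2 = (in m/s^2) 79.94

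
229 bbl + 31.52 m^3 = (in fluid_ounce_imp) 2.391e+06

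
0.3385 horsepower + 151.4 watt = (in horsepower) 0.5415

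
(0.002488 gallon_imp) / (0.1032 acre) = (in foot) 8.885e-08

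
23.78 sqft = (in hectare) 0.0002209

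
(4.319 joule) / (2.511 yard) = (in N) 1.881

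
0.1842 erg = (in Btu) 1.746e-11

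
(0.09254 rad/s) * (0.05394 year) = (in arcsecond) 3.247e+10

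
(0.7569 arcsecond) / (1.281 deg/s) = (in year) 5.205e-12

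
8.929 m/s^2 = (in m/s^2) 8.929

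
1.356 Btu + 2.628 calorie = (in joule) 1442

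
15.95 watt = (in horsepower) 0.02139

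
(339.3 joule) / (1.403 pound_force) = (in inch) 2140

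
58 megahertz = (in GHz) 0.058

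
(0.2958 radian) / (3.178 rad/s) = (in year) 2.951e-09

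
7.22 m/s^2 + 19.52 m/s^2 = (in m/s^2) 26.74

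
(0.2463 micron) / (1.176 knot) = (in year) 1.291e-14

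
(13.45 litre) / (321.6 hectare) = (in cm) 4.182e-07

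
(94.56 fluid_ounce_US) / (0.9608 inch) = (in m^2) 0.1146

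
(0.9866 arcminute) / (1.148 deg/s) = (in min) 0.0002387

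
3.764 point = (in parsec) 4.303e-20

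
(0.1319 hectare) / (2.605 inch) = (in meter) 1.993e+04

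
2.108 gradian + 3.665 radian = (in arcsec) 7.628e+05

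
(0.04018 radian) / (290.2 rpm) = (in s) 0.001322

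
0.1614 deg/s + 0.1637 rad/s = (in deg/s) 9.541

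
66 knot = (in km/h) 122.2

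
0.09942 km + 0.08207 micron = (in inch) 3914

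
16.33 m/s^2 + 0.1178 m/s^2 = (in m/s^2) 16.45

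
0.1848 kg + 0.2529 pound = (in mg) 2.995e+05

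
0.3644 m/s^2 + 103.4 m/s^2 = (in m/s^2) 103.8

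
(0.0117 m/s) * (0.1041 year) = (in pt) 1.089e+08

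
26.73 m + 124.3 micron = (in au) 1.787e-10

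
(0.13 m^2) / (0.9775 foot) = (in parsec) 1.414e-17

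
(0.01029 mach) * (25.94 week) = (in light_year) 5.81e-09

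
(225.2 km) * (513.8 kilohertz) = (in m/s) 1.157e+11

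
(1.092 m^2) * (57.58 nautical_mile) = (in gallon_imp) 2.562e+07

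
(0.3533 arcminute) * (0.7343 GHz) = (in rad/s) 7.546e+04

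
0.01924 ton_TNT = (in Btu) 7.63e+04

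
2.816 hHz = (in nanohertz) 2.816e+11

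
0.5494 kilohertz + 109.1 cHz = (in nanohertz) 5.505e+11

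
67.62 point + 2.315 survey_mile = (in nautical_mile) 2.012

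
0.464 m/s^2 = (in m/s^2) 0.464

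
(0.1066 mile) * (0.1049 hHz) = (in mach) 5.285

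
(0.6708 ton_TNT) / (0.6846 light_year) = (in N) 4.333e-07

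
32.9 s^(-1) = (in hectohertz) 0.329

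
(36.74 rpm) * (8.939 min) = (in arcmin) 7.094e+06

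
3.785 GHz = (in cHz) 3.785e+11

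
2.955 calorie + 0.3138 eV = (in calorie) 2.955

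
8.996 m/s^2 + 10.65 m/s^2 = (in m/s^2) 19.65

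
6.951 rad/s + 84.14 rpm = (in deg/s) 903.1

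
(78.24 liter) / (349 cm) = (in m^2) 0.02242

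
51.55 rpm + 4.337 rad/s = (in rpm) 92.97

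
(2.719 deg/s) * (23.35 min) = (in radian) 66.49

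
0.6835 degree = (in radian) 0.01193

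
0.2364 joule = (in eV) 1.475e+18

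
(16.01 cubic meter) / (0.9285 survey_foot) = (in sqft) 608.9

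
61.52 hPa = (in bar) 0.06152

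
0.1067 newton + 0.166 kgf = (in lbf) 0.39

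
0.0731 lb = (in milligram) 3.316e+04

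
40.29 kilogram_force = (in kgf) 40.29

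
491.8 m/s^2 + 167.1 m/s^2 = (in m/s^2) 658.9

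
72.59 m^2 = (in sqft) 781.4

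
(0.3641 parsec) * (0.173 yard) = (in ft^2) 1.913e+16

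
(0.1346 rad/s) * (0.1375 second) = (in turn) 0.002946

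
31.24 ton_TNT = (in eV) 8.158e+29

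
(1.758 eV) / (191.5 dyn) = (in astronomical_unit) 9.832e-28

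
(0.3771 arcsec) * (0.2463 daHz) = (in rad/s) 4.503e-06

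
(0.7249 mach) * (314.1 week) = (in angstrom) 4.689e+20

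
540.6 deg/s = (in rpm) 90.1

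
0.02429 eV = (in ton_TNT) 9.301e-31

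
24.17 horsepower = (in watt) 1.802e+04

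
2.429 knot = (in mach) 0.00367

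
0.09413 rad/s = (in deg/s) 5.393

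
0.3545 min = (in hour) 0.005908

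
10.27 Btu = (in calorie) 2590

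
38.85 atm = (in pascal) 3.936e+06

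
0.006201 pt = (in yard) 2.392e-06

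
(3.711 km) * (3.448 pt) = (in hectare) 0.0004514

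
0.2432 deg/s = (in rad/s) 0.004245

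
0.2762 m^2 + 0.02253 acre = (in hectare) 0.009145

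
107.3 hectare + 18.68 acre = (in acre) 283.8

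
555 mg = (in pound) 0.001224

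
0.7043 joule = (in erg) 7.043e+06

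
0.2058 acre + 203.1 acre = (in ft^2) 8.856e+06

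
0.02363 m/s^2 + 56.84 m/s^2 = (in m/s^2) 56.86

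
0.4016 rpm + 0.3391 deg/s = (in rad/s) 0.04797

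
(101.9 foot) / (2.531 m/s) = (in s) 12.27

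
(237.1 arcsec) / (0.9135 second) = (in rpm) 0.01202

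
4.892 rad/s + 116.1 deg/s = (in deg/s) 396.4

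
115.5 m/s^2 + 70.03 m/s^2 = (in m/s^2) 185.5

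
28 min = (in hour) 0.4667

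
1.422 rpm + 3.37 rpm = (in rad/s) 0.5018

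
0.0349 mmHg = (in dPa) 46.53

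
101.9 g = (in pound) 0.2247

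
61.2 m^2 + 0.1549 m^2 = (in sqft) 660.4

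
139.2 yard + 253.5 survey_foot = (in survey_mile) 0.1271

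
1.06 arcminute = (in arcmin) 1.06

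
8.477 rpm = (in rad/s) 0.8877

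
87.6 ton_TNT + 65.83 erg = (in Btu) 3.474e+08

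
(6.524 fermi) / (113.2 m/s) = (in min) 9.605e-19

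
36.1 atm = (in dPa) 3.658e+07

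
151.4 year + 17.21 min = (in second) 4.775e+09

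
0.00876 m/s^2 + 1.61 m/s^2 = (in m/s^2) 1.619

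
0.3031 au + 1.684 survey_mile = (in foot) 1.488e+11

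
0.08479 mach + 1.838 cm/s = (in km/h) 104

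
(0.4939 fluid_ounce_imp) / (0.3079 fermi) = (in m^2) 4.558e+10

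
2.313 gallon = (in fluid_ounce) 296.1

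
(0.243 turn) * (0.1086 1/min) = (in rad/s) 0.002764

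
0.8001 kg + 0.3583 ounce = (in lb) 1.786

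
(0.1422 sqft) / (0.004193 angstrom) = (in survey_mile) 1.958e+07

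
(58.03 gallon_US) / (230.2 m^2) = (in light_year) 1.009e-19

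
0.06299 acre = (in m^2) 254.9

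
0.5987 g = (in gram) 0.5987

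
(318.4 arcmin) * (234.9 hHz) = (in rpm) 2.078e+04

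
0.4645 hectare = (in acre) 1.148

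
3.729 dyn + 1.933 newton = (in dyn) 1.933e+05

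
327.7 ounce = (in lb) 20.48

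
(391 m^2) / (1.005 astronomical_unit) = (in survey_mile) 1.616e-12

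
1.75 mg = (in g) 0.00175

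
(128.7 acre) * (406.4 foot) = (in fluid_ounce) 2.182e+12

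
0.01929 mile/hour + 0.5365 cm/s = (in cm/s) 1.399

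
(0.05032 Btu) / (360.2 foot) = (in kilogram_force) 0.04931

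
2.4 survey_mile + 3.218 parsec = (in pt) 2.815e+20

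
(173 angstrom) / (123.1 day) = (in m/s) 1.627e-15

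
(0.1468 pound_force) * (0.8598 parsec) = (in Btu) 1.642e+13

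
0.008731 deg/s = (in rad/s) 0.0001524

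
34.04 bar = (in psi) 493.7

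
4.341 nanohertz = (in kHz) 4.341e-12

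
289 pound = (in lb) 289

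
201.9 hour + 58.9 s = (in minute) 1.211e+04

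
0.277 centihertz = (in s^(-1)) 0.00277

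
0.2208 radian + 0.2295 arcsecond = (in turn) 0.03514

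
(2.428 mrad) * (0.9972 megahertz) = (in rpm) 2.312e+04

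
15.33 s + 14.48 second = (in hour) 0.008281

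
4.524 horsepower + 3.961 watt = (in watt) 3378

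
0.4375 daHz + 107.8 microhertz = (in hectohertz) 0.04375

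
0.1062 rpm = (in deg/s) 0.6372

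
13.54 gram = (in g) 13.54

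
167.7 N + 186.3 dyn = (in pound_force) 37.7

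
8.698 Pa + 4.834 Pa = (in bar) 0.0001353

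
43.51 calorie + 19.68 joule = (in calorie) 48.21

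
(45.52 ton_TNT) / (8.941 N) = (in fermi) 2.13e+25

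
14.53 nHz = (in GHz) 1.453e-17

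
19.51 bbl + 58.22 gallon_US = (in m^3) 3.322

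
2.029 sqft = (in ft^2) 2.029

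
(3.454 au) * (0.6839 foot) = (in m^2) 1.077e+11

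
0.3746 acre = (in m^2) 1516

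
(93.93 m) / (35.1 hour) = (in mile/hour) 0.001663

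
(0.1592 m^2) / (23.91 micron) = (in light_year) 7.038e-13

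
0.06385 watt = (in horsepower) 8.562e-05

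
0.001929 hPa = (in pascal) 0.1929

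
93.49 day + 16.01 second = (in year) 0.2561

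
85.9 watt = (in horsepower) 0.1152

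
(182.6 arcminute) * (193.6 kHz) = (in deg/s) 5.892e+05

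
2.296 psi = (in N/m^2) 1.583e+04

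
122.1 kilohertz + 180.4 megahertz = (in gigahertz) 0.1805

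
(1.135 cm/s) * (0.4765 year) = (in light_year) 1.803e-11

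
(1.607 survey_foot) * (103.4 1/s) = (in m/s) 50.65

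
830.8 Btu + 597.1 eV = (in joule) 8.765e+05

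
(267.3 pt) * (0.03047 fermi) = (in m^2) 2.873e-18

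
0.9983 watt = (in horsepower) 0.001339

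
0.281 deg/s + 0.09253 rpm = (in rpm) 0.1394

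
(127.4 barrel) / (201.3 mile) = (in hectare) 6.252e-09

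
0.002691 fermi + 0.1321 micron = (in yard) 1.445e-07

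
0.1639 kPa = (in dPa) 1639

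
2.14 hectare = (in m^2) 2.14e+04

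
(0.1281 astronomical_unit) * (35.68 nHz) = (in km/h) 2462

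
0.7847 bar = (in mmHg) 588.6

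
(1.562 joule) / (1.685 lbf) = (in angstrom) 2.084e+09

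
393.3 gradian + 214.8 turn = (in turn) 215.8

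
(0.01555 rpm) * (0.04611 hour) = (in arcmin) 929.2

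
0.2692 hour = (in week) 0.001602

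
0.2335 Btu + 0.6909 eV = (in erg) 2.464e+09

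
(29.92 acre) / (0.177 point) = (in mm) 1.939e+12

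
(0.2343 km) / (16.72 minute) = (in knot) 0.454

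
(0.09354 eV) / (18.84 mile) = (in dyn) 4.943e-20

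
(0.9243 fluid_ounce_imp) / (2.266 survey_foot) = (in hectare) 3.802e-09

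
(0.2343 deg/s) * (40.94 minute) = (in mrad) 1.004e+04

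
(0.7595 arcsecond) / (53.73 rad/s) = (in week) 1.133e-13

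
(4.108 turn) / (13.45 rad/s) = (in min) 0.03198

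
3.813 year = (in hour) 3.34e+04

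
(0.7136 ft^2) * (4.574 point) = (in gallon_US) 0.02826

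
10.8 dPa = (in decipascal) 10.8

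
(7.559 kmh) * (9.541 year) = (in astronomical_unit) 0.004223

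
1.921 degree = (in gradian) 2.134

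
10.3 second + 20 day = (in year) 0.05479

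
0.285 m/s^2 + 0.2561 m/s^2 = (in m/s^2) 0.5411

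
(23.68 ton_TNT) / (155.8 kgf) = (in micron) 6.485e+13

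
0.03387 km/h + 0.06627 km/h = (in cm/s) 2.782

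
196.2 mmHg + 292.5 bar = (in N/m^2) 2.928e+07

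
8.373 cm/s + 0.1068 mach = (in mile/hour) 81.53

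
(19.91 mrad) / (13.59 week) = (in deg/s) 1.388e-07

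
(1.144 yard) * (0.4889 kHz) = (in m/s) 511.4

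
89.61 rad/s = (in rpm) 855.7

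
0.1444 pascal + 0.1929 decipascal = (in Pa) 0.1637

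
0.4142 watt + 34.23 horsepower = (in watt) 2.553e+04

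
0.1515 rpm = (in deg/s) 0.909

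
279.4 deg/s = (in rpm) 46.57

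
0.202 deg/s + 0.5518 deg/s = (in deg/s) 0.7538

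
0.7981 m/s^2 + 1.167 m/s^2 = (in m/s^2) 1.965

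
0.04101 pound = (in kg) 0.0186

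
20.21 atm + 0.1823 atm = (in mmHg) 1.55e+04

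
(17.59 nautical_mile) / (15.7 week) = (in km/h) 0.01235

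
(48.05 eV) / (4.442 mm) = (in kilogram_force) 1.767e-16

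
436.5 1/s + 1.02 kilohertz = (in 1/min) 8.739e+04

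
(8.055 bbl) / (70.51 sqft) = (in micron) 1.955e+05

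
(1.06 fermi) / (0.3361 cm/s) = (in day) 3.65e-18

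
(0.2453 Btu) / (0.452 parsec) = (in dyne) 1.856e-09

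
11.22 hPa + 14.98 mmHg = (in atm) 0.03078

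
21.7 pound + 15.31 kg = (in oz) 887.2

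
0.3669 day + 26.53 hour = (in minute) 2120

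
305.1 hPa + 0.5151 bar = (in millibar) 820.2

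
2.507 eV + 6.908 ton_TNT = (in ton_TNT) 6.908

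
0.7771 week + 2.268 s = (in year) 0.0149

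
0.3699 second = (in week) 6.116e-07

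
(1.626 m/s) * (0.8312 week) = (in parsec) 2.649e-11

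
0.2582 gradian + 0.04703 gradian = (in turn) 0.0007631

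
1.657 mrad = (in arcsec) 341.8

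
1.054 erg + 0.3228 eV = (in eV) 6.579e+11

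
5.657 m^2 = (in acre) 0.001398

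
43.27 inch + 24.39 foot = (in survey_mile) 0.005302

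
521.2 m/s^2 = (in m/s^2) 521.2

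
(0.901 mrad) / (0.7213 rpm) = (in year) 3.782e-10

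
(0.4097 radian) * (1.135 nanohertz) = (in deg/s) 2.664e-08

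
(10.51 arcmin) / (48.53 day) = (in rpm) 6.963e-09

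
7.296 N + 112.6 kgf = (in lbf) 249.9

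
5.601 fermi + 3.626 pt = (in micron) 1279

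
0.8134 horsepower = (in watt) 606.6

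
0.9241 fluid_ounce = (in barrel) 0.0001719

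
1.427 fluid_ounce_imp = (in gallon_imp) 0.008919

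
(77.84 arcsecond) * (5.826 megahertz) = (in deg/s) 1.26e+05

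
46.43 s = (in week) 7.677e-05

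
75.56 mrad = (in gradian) 4.81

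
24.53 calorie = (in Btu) 0.09728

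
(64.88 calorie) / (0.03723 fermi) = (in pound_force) 1.639e+18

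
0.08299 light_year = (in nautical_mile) 4.239e+11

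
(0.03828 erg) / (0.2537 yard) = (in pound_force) 3.71e-09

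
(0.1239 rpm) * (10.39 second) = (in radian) 0.1348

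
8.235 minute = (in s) 494.1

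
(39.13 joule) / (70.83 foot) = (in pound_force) 0.4075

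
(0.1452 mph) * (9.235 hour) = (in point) 6.117e+06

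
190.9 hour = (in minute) 1.145e+04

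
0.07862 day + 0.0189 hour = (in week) 0.01134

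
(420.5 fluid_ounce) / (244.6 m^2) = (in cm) 0.005084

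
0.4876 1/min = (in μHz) 8127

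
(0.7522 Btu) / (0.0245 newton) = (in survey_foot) 1.063e+05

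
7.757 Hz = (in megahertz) 7.757e-06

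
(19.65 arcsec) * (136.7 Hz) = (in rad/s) 0.01302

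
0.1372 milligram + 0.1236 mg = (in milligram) 0.2608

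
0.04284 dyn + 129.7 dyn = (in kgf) 0.0001323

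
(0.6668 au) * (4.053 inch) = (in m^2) 1.027e+10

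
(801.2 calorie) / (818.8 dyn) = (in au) 2.737e-06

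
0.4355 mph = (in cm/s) 19.47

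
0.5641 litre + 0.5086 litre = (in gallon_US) 0.2834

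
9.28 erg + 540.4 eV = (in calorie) 2.218e-07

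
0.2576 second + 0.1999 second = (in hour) 0.0001271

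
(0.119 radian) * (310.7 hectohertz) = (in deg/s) 2.118e+05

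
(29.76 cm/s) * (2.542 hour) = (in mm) 2.723e+06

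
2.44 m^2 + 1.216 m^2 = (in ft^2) 39.35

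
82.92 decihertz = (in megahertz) 8.292e-06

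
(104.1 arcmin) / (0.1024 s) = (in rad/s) 0.2957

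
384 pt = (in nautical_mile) 7.315e-05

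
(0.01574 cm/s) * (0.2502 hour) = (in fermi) 1.418e+14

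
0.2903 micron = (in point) 0.0008229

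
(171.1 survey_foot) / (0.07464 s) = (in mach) 2.052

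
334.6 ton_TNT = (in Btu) 1.327e+09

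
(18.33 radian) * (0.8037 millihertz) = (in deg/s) 0.8441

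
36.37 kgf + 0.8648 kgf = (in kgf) 37.23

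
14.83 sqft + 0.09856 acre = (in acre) 0.0989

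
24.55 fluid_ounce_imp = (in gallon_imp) 0.1534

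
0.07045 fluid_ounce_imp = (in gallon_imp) 0.0004403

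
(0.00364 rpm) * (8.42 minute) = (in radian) 0.1926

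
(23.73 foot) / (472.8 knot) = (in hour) 8.26e-06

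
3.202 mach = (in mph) 2439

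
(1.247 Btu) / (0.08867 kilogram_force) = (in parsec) 4.903e-14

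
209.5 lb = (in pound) 209.5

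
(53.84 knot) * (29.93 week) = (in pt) 1.421e+12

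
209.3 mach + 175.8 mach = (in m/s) 1.311e+05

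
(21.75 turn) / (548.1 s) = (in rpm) 2.381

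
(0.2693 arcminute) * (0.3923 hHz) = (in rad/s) 0.003073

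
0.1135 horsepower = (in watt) 84.64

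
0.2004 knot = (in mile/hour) 0.2306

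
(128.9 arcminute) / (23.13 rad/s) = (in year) 5.14e-11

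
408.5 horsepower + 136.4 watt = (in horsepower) 408.7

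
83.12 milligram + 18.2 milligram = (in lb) 0.0002234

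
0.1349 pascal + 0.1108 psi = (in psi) 0.1108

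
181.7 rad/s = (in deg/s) 1.041e+04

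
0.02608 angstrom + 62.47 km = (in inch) 2.459e+06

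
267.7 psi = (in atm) 18.22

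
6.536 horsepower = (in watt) 4874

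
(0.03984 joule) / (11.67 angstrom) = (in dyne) 3.414e+12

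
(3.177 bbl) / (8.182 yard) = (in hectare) 6.751e-06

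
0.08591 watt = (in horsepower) 0.0001152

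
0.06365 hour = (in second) 229.1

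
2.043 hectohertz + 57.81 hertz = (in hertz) 262.1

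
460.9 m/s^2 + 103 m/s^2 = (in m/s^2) 563.9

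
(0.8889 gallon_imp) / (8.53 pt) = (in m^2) 1.343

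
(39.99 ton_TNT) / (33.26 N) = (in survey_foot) 1.65e+10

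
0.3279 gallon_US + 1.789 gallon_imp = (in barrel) 0.05896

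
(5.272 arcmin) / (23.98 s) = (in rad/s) 6.395e-05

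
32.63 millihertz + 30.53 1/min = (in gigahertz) 5.415e-10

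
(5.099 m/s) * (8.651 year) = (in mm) 1.391e+12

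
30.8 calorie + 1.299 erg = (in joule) 128.9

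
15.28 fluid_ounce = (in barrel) 0.002842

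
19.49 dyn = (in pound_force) 4.382e-05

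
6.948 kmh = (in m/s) 1.93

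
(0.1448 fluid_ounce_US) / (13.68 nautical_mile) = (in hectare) 1.69e-14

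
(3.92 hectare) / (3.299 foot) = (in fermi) 3.898e+19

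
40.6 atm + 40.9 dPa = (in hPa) 4.114e+04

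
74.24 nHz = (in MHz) 7.424e-14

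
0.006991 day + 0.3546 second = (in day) 0.006995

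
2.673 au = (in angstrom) 3.999e+21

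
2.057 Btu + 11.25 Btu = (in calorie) 3356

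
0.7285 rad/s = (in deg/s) 41.74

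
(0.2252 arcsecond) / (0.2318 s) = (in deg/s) 0.0002699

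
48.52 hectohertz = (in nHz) 4.852e+12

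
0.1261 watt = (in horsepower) 0.0001691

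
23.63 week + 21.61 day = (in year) 0.5124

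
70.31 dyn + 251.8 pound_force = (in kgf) 114.2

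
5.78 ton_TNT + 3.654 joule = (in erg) 2.418e+17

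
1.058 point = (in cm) 0.03732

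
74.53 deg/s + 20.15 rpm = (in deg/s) 195.4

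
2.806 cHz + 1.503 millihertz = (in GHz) 2.956e-11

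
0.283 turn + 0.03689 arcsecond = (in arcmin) 6113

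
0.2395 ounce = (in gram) 6.79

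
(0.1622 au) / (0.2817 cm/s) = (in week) 1.424e+07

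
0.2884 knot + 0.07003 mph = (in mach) 0.0005277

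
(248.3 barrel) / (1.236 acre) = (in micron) 7892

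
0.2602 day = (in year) 0.0007129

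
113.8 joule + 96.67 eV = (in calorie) 27.2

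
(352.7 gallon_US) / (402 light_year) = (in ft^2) 3.779e-18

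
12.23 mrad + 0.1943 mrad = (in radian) 0.01242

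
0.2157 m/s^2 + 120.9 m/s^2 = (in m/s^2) 121.1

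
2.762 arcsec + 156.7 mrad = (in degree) 8.979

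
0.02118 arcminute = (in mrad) 0.006161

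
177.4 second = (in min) 2.957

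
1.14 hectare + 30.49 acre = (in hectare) 13.48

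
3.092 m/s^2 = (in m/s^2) 3.092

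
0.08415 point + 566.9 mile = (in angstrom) 9.123e+15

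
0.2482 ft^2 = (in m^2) 0.02306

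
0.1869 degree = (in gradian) 0.2077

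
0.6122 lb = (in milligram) 2.777e+05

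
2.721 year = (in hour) 2.384e+04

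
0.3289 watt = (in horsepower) 0.0004411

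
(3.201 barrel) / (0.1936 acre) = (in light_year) 6.866e-20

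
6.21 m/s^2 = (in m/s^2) 6.21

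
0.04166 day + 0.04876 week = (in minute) 551.5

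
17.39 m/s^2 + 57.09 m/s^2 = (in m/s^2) 74.48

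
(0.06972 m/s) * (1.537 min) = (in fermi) 6.43e+15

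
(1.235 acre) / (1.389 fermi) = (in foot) 1.181e+19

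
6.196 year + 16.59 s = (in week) 323.1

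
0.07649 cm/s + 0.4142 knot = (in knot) 0.4157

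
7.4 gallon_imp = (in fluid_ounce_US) 1138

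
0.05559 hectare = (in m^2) 555.9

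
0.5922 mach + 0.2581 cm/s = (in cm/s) 2.016e+04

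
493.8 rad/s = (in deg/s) 2.829e+04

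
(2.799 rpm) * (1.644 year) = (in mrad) 1.52e+10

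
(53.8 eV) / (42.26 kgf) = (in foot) 6.824e-20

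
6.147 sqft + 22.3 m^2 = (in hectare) 0.002287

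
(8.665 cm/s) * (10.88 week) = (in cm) 5.702e+07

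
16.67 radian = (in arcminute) 5.731e+04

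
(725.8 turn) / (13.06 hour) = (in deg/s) 5.557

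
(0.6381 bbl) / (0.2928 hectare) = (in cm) 0.003465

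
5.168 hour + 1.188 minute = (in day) 0.2162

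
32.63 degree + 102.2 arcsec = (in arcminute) 1960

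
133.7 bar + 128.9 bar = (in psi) 3809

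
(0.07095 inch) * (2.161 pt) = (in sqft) 1.479e-05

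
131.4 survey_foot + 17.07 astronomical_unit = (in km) 2.554e+09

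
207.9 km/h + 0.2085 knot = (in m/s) 57.86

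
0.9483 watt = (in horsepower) 0.001272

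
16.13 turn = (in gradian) 6452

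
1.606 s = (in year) 5.093e-08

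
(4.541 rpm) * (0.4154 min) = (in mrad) 1.185e+04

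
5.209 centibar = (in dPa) 5.209e+04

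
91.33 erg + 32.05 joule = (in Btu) 0.03038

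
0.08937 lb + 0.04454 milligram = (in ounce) 1.43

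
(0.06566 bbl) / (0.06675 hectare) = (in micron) 15.64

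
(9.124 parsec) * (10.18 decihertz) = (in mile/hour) 6.411e+17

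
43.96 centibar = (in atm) 0.4339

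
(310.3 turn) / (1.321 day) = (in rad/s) 0.01708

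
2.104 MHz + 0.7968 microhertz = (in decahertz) 2.104e+05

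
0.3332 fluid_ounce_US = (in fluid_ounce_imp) 0.3468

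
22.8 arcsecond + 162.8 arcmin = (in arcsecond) 9791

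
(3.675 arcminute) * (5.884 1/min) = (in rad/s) 0.0001048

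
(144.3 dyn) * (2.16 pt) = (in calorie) 2.628e-07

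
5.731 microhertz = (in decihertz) 5.731e-05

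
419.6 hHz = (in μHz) 4.196e+10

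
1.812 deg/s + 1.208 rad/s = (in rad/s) 1.24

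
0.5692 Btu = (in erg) 6.005e+09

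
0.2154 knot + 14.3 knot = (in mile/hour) 16.7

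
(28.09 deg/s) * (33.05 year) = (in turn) 8.133e+07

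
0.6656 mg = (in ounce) 2.348e-05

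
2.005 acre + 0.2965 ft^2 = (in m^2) 8114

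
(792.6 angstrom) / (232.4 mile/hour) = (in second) 7.629e-10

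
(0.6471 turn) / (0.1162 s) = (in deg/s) 2005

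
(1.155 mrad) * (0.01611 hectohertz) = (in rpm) 0.01777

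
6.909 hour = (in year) 0.0007887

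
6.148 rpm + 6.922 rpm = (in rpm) 13.07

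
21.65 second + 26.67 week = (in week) 26.67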